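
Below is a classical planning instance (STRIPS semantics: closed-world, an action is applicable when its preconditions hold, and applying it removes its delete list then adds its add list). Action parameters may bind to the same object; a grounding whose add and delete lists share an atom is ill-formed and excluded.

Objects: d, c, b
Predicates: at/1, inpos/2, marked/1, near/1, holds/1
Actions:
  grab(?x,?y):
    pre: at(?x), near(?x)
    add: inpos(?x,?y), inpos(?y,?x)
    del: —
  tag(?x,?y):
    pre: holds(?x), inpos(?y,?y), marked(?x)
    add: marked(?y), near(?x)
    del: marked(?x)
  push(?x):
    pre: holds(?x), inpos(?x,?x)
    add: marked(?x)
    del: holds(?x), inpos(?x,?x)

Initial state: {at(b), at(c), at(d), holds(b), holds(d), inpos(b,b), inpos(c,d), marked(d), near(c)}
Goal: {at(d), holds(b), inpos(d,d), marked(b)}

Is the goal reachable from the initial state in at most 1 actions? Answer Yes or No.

No

1. tag(d,b)  →  {at(b), at(c), at(d), holds(b), holds(d), inpos(b,b), inpos(c,d), marked(b), near(c), near(d)}
2. grab(d,d)  →  {at(b), at(c), at(d), holds(b), holds(d), inpos(b,b), inpos(c,d), inpos(d,d), marked(b), near(c), near(d)}
optimal plan length = 2; 2 > 1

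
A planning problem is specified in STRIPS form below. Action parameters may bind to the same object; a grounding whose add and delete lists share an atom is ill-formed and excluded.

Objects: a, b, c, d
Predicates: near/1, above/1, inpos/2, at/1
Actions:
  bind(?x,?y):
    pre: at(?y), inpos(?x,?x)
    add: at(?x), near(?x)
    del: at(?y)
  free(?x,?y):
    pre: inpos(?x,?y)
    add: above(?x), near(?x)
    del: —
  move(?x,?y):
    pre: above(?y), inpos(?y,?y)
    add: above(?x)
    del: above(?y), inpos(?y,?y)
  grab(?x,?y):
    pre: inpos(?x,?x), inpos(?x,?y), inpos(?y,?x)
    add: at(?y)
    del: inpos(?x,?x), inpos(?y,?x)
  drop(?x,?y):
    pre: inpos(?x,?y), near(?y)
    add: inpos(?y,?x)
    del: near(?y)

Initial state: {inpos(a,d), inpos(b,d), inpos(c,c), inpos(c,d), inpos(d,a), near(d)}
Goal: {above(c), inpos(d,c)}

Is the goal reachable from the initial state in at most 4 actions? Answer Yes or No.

Yes

1. free(c,c)  →  {above(c), inpos(a,d), inpos(b,d), inpos(c,c), inpos(c,d), inpos(d,a), near(c), near(d)}
2. drop(c,d)  →  {above(c), inpos(a,d), inpos(b,d), inpos(c,c), inpos(c,d), inpos(d,a), inpos(d,c), near(c)}
optimal plan length = 2; 2 ≤ 4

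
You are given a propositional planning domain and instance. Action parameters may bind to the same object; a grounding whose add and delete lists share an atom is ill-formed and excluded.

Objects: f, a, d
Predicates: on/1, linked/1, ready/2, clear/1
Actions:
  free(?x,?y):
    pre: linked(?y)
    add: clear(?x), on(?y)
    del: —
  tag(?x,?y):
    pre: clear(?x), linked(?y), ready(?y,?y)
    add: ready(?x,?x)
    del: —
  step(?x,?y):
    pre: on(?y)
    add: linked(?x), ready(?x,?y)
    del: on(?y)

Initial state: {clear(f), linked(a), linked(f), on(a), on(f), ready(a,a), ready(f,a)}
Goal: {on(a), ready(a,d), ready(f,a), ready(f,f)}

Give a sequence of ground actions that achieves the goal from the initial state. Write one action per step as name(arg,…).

1. tag(f,a)  →  {clear(f), linked(a), linked(f), on(a), on(f), ready(a,a), ready(f,a), ready(f,f)}
2. step(d,f)  →  {clear(f), linked(a), linked(d), linked(f), on(a), ready(a,a), ready(d,f), ready(f,a), ready(f,f)}
3. free(f,d)  →  {clear(f), linked(a), linked(d), linked(f), on(a), on(d), ready(a,a), ready(d,f), ready(f,a), ready(f,f)}
4. step(a,d)  →  {clear(f), linked(a), linked(d), linked(f), on(a), ready(a,a), ready(a,d), ready(d,f), ready(f,a), ready(f,f)}

tag(f,a); step(d,f); free(f,d); step(a,d)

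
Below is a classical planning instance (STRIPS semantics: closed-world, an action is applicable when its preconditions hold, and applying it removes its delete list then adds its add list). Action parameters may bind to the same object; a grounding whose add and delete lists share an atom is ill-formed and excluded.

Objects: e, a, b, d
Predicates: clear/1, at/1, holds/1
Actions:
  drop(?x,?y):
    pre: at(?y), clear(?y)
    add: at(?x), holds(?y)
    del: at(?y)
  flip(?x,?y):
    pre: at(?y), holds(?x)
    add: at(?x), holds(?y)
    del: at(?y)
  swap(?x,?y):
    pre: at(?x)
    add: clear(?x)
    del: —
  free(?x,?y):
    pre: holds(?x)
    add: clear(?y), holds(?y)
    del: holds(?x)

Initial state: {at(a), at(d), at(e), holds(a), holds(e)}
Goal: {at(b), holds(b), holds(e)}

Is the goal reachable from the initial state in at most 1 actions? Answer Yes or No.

No

1. free(e,b)  →  {at(a), at(d), at(e), clear(b), holds(a), holds(b)}
2. flip(b,e)  →  {at(a), at(b), at(d), clear(b), holds(a), holds(b), holds(e)}
optimal plan length = 2; 2 > 1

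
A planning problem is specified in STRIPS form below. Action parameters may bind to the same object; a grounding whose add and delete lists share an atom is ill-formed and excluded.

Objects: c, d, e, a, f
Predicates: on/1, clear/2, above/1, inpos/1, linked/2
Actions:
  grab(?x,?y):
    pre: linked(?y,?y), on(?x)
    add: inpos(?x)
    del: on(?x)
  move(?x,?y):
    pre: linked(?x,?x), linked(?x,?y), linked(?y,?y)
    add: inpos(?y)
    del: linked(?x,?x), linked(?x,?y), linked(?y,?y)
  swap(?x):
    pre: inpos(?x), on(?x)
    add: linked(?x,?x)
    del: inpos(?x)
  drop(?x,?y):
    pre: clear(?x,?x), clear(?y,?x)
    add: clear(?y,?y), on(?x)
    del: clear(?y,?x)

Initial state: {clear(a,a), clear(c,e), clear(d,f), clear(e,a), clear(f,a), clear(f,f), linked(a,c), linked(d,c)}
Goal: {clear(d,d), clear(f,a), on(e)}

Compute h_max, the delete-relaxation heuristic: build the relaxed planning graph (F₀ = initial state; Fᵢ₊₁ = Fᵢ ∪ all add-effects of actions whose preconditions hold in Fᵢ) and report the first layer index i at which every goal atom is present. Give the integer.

F0 = init (8 atoms)
F1 = F0 ∪ {clear(d,d), clear(e,e), on(a), on(f)}  (12 atoms)
F2 = F1 ∪ {clear(c,c), on(e)}  (14 atoms)
goal ⊆ F2  ⇒  h_max = 2

2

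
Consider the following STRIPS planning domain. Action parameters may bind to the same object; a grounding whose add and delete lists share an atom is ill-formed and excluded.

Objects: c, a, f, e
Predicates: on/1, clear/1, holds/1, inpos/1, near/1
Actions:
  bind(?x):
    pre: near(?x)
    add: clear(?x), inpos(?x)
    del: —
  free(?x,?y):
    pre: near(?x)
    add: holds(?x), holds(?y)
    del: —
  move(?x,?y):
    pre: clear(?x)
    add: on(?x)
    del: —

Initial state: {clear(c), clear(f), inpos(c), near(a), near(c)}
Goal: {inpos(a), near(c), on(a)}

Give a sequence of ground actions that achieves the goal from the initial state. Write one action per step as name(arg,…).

1. bind(a)  →  {clear(a), clear(c), clear(f), inpos(a), inpos(c), near(a), near(c)}
2. move(a,c)  →  {clear(a), clear(c), clear(f), inpos(a), inpos(c), near(a), near(c), on(a)}

bind(a); move(a,c)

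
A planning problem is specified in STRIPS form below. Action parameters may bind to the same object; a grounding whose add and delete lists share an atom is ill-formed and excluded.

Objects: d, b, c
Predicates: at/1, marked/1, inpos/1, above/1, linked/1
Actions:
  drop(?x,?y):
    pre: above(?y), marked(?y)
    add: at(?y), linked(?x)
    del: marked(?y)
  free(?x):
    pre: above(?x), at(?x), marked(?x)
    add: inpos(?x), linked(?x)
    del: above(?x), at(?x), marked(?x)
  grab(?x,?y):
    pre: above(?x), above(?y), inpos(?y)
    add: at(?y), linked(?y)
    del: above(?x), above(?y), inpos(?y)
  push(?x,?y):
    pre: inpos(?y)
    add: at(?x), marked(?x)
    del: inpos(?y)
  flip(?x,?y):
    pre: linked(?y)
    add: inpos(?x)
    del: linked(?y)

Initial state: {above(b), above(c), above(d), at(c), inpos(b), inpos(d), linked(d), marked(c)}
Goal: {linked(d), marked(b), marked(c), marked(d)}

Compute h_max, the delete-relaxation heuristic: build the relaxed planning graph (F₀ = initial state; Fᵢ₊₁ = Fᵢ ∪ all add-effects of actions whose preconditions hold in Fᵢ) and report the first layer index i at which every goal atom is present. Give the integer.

1

F0 = init (8 atoms)
F1 = F0 ∪ {at(b), at(d), inpos(c), linked(b), linked(c), marked(b), marked(d)}  (15 atoms)
goal ⊆ F1  ⇒  h_max = 1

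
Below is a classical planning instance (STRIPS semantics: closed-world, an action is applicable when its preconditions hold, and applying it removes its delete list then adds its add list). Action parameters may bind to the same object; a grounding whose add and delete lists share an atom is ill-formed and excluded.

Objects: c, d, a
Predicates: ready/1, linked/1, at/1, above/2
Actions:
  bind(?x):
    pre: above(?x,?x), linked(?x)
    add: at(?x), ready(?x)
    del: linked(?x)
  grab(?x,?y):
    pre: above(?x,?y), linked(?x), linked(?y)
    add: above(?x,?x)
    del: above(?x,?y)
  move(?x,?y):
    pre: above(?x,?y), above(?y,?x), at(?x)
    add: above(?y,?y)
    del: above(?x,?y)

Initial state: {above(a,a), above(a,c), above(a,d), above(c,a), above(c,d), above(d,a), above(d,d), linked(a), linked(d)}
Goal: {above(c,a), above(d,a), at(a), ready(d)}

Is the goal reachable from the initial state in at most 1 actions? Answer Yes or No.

No

1. bind(d)  →  {above(a,a), above(a,c), above(a,d), above(c,a), above(c,d), above(d,a), above(d,d), at(d), linked(a), ready(d)}
2. bind(a)  →  {above(a,a), above(a,c), above(a,d), above(c,a), above(c,d), above(d,a), above(d,d), at(a), at(d), ready(a), ready(d)}
optimal plan length = 2; 2 > 1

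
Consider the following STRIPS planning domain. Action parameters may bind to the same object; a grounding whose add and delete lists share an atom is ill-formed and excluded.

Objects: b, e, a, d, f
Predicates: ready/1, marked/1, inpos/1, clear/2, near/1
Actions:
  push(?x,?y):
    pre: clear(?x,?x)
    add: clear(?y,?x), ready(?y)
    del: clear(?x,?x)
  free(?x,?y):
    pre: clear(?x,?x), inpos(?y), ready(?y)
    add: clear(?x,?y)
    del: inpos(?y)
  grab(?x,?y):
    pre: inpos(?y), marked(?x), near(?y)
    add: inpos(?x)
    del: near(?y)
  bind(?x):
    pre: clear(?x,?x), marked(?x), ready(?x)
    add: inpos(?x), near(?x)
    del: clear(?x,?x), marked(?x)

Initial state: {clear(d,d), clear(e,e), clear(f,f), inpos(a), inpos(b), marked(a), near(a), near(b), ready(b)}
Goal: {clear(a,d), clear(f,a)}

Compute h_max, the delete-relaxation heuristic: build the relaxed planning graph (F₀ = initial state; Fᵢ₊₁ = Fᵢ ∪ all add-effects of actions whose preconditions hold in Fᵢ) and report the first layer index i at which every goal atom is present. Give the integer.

F0 = init (9 atoms)
F1 = F0 ∪ {clear(a,d), clear(a,e), clear(a,f), clear(b,d), clear(b,e), clear(b,f), clear(d,b), clear(d,e), clear(d,f), clear(e,b), clear(e,d), clear(e,f), clear(f,b), clear(f,d), clear(f,e), ready(a), ready(d), ready(e), ready(f)}  (28 atoms)
F2 = F1 ∪ {clear(d,a), clear(e,a), clear(f,a)}  (31 atoms)
goal ⊆ F2  ⇒  h_max = 2

2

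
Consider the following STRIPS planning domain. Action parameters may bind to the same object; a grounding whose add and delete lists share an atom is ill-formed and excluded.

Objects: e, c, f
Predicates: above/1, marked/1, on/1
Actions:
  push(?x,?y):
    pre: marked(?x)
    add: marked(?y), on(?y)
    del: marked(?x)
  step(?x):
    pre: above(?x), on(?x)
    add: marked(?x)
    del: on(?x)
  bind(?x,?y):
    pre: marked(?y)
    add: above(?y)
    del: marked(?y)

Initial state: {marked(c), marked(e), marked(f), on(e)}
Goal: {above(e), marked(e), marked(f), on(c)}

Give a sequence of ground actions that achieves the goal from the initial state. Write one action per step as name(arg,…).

push(e,c); push(c,e); bind(e,e); step(e)

1. push(e,c)  →  {marked(c), marked(f), on(c), on(e)}
2. push(c,e)  →  {marked(e), marked(f), on(c), on(e)}
3. bind(e,e)  →  {above(e), marked(f), on(c), on(e)}
4. step(e)  →  {above(e), marked(e), marked(f), on(c)}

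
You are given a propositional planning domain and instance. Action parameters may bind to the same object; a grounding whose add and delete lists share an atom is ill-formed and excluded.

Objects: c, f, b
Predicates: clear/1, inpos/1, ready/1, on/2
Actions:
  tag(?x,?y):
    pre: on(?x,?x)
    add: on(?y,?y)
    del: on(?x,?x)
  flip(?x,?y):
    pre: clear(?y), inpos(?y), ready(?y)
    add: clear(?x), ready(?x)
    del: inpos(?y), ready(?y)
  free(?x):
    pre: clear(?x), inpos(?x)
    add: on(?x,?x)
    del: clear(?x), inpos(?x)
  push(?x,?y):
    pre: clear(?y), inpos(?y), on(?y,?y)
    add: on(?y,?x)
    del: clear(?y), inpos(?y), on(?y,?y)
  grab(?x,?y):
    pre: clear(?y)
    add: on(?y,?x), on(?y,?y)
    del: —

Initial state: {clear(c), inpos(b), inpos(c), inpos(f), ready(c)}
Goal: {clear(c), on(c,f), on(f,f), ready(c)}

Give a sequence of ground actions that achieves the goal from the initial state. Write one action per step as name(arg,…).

grab(f,c); tag(c,f)

1. grab(f,c)  →  {clear(c), inpos(b), inpos(c), inpos(f), on(c,c), on(c,f), ready(c)}
2. tag(c,f)  →  {clear(c), inpos(b), inpos(c), inpos(f), on(c,f), on(f,f), ready(c)}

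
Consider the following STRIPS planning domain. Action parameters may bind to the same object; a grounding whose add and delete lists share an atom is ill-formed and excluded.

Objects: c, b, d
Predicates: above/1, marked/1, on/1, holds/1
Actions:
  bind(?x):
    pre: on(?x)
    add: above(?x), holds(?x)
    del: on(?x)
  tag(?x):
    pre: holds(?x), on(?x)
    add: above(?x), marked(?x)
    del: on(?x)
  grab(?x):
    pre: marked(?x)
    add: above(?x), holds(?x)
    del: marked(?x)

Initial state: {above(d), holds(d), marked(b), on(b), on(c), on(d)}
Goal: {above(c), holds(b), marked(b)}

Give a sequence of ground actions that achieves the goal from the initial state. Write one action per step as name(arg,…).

1. bind(c)  →  {above(c), above(d), holds(c), holds(d), marked(b), on(b), on(d)}
2. bind(b)  →  {above(b), above(c), above(d), holds(b), holds(c), holds(d), marked(b), on(d)}

bind(c); bind(b)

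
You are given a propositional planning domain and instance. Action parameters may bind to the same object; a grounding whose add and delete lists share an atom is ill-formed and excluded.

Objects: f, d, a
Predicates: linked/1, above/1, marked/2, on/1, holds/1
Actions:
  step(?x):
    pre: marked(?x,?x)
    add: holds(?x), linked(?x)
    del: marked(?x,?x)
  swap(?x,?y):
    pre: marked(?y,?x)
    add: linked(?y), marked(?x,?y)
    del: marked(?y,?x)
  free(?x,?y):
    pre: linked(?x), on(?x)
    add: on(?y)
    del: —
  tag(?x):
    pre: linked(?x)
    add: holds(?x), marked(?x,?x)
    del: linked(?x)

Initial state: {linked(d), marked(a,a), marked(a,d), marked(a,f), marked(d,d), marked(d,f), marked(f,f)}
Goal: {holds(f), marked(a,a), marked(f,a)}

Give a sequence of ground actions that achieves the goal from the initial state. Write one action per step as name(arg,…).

1. step(f)  →  {holds(f), linked(d), linked(f), marked(a,a), marked(a,d), marked(a,f), marked(d,d), marked(d,f)}
2. swap(f,a)  →  {holds(f), linked(a), linked(d), linked(f), marked(a,a), marked(a,d), marked(d,d), marked(d,f), marked(f,a)}

step(f); swap(f,a)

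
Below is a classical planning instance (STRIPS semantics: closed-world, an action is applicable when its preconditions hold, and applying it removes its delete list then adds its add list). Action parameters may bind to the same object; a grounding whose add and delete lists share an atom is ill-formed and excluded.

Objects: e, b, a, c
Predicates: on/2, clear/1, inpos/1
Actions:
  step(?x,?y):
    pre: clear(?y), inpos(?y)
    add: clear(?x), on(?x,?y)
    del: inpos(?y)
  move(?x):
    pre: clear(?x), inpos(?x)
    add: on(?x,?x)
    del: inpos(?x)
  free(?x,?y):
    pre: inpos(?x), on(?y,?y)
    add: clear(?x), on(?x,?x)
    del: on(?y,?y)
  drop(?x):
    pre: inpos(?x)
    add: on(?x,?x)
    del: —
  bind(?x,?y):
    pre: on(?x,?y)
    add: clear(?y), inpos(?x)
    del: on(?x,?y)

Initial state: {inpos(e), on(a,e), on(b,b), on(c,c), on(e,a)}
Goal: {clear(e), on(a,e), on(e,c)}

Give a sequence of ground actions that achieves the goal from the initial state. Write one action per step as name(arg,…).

bind(c,c); step(e,c)

1. bind(c,c)  →  {clear(c), inpos(c), inpos(e), on(a,e), on(b,b), on(e,a)}
2. step(e,c)  →  {clear(c), clear(e), inpos(e), on(a,e), on(b,b), on(e,a), on(e,c)}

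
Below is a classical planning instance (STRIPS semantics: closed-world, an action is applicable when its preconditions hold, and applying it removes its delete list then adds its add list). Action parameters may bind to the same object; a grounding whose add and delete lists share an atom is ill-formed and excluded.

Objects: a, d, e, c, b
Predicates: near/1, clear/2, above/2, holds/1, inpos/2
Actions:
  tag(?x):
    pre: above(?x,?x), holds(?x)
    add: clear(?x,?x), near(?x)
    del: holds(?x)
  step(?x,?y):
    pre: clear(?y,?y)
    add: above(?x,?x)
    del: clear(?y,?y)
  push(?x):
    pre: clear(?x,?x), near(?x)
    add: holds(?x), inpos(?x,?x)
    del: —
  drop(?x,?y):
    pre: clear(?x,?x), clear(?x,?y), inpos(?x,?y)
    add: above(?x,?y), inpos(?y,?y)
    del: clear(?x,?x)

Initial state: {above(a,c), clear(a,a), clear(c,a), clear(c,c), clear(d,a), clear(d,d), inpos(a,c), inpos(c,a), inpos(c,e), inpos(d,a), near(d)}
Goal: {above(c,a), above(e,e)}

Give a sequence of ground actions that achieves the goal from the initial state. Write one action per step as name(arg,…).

1. step(e,a)  →  {above(a,c), above(e,e), clear(c,a), clear(c,c), clear(d,a), clear(d,d), inpos(a,c), inpos(c,a), inpos(c,e), inpos(d,a), near(d)}
2. drop(c,a)  →  {above(a,c), above(c,a), above(e,e), clear(c,a), clear(d,a), clear(d,d), inpos(a,a), inpos(a,c), inpos(c,a), inpos(c,e), inpos(d,a), near(d)}

step(e,a); drop(c,a)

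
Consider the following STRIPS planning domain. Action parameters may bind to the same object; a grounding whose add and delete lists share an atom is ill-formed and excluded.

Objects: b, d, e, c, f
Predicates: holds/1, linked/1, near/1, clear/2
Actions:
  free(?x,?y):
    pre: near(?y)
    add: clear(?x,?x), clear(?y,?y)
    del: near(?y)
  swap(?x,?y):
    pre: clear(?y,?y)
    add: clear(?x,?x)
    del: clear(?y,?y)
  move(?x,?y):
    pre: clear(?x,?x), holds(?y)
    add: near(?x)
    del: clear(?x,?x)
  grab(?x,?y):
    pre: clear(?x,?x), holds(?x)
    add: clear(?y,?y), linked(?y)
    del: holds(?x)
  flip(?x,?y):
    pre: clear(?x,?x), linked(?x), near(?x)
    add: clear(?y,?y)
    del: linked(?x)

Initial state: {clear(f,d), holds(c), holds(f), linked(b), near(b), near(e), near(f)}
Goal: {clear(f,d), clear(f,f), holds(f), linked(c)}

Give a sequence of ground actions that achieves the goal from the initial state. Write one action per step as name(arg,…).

free(c,f); grab(c,c)

1. free(c,f)  →  {clear(c,c), clear(f,d), clear(f,f), holds(c), holds(f), linked(b), near(b), near(e)}
2. grab(c,c)  →  {clear(c,c), clear(f,d), clear(f,f), holds(f), linked(b), linked(c), near(b), near(e)}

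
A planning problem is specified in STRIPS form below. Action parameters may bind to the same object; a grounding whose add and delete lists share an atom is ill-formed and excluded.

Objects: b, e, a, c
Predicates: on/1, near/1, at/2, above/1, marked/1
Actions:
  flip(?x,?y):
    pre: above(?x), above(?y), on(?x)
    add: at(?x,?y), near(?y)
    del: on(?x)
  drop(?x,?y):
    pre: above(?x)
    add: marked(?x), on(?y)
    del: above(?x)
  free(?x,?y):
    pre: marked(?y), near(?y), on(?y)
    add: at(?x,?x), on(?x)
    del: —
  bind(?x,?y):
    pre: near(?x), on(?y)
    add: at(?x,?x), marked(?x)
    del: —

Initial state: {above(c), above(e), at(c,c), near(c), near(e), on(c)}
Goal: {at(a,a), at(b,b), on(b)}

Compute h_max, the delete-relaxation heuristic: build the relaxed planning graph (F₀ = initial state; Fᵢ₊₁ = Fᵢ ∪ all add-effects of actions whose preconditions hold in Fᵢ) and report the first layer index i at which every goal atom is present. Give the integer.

F0 = init (6 atoms)
F1 = F0 ∪ {at(c,e), at(e,e), marked(c), marked(e), on(a), on(b), on(e)}  (13 atoms)
F2 = F1 ∪ {at(a,a), at(b,b), at(e,c)}  (16 atoms)
goal ⊆ F2  ⇒  h_max = 2

2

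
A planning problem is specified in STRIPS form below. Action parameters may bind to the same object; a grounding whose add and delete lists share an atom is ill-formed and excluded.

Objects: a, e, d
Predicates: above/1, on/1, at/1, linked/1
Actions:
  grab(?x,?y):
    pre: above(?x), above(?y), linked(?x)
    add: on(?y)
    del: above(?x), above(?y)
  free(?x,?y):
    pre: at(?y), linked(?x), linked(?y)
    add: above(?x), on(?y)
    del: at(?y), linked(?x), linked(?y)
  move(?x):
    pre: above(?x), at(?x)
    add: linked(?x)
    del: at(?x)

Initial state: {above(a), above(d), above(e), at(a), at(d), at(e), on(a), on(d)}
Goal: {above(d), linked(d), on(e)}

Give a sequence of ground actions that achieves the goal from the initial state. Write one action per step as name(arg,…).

1. move(a)  →  {above(a), above(d), above(e), at(d), at(e), linked(a), on(a), on(d)}
2. grab(a,e)  →  {above(d), at(d), at(e), linked(a), on(a), on(d), on(e)}
3. move(d)  →  {above(d), at(e), linked(a), linked(d), on(a), on(d), on(e)}

move(a); grab(a,e); move(d)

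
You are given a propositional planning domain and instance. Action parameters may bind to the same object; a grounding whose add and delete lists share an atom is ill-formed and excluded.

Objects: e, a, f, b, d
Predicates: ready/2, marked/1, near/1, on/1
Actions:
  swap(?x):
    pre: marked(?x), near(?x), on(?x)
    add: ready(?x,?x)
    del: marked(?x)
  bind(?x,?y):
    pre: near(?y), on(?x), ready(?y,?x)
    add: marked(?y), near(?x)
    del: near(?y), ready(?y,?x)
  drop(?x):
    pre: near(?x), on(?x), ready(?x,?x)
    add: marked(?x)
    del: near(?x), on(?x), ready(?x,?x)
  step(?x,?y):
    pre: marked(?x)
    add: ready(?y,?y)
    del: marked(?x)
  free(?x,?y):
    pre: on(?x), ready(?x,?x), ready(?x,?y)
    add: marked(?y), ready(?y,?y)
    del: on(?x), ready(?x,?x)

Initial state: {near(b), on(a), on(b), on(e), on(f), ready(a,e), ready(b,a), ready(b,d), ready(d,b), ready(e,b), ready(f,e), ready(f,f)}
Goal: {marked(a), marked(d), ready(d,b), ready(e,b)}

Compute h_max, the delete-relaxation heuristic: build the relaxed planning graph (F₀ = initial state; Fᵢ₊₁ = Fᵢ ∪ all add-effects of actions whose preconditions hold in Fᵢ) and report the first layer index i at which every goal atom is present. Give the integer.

F0 = init (12 atoms)
F1 = F0 ∪ {marked(b), marked(e), near(a), ready(e,e)}  (16 atoms)
F2 = F1 ∪ {marked(a), near(e), ready(a,a), ready(b,b), ready(d,d)}  (21 atoms)
F3 = F2 ∪ {marked(d)}  (22 atoms)
goal ⊆ F3  ⇒  h_max = 3

3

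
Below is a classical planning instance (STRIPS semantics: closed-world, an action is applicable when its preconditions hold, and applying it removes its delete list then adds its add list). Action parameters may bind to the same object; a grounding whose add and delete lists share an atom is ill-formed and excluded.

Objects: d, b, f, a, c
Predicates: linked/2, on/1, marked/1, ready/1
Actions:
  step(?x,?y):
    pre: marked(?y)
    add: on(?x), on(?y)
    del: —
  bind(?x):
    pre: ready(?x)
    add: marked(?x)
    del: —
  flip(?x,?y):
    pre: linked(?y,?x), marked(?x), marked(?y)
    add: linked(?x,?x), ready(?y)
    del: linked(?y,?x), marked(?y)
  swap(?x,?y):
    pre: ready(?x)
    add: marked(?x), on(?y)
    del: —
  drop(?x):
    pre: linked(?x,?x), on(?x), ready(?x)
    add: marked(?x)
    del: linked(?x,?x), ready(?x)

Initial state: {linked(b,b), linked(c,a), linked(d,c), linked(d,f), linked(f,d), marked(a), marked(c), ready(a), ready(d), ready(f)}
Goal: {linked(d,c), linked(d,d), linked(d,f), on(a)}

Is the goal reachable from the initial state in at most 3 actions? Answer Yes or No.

1. bind(d)  →  {linked(b,b), linked(c,a), linked(d,c), linked(d,f), linked(f,d), marked(a), marked(c), marked(d), ready(a), ready(d), ready(f)}
2. swap(f,a)  →  {linked(b,b), linked(c,a), linked(d,c), linked(d,f), linked(f,d), marked(a), marked(c), marked(d), marked(f), on(a), ready(a), ready(d), ready(f)}
3. flip(d,f)  →  {linked(b,b), linked(c,a), linked(d,c), linked(d,d), linked(d,f), marked(a), marked(c), marked(d), on(a), ready(a), ready(d), ready(f)}
optimal plan length = 3; 3 ≤ 3

Yes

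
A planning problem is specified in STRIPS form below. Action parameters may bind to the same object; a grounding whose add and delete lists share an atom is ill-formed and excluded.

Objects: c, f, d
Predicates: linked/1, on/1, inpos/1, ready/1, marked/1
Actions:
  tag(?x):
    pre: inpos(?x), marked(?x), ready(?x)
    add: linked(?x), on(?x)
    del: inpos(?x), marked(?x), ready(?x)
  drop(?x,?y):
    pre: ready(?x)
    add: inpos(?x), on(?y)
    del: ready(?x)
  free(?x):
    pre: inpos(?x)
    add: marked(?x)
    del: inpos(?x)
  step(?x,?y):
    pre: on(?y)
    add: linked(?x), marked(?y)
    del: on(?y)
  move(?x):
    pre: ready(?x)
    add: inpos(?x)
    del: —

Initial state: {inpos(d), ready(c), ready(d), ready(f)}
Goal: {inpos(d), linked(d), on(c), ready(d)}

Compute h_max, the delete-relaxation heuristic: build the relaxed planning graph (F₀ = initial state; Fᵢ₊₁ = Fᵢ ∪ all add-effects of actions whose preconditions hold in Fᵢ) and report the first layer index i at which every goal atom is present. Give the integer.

2

F0 = init (4 atoms)
F1 = F0 ∪ {inpos(c), inpos(f), marked(d), on(c), on(d), on(f)}  (10 atoms)
F2 = F1 ∪ {linked(c), linked(d), linked(f), marked(c), marked(f)}  (15 atoms)
goal ⊆ F2  ⇒  h_max = 2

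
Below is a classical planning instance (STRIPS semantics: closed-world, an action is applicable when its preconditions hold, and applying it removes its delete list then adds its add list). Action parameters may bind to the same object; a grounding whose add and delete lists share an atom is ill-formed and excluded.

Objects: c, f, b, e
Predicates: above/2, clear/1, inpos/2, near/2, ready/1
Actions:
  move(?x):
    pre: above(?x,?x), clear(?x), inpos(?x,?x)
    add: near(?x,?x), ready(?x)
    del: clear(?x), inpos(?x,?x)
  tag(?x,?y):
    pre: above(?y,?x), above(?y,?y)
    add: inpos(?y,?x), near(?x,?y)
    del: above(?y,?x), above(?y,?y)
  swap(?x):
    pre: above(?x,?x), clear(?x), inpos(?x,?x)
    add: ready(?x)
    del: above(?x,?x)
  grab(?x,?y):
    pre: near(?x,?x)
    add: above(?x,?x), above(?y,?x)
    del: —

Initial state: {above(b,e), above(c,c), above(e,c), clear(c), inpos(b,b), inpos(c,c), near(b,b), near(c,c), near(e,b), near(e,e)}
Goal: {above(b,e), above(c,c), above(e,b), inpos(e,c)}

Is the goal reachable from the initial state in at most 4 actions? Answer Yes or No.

1. grab(b,e)  →  {above(b,b), above(b,e), above(c,c), above(e,b), above(e,c), clear(c), inpos(b,b), inpos(c,c), near(b,b), near(c,c), near(e,b), near(e,e)}
2. grab(e,c)  →  {above(b,b), above(b,e), above(c,c), above(c,e), above(e,b), above(e,c), above(e,e), clear(c), inpos(b,b), inpos(c,c), near(b,b), near(c,c), near(e,b), near(e,e)}
3. tag(c,e)  →  {above(b,b), above(b,e), above(c,c), above(c,e), above(e,b), clear(c), inpos(b,b), inpos(c,c), inpos(e,c), near(b,b), near(c,c), near(c,e), near(e,b), near(e,e)}
optimal plan length = 3; 3 ≤ 4

Yes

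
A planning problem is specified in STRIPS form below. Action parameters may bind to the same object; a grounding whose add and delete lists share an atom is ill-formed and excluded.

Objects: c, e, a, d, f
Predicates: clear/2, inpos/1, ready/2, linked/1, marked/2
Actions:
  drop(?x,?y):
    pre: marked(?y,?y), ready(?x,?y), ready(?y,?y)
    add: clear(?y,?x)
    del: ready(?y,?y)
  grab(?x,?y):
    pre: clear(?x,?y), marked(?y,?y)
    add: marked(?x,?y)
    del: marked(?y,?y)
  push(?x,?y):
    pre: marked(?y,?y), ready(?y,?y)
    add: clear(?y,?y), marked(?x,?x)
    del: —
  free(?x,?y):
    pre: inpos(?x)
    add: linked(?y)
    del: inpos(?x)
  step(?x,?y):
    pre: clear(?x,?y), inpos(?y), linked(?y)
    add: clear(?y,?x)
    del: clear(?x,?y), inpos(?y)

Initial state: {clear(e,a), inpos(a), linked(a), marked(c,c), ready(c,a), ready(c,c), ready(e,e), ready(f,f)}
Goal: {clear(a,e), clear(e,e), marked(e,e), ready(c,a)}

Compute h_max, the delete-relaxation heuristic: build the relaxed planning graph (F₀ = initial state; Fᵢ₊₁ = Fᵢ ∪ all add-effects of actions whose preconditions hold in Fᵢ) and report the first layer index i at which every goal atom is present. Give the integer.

F0 = init (8 atoms)
F1 = F0 ∪ {clear(a,e), clear(c,c), linked(c), linked(d), linked(e), linked(f), marked(a,a), marked(d,d), marked(e,e), marked(f,f)}  (18 atoms)
F2 = F1 ∪ {clear(e,e), clear(f,f), marked(a,e), marked(e,a)}  (22 atoms)
goal ⊆ F2  ⇒  h_max = 2

2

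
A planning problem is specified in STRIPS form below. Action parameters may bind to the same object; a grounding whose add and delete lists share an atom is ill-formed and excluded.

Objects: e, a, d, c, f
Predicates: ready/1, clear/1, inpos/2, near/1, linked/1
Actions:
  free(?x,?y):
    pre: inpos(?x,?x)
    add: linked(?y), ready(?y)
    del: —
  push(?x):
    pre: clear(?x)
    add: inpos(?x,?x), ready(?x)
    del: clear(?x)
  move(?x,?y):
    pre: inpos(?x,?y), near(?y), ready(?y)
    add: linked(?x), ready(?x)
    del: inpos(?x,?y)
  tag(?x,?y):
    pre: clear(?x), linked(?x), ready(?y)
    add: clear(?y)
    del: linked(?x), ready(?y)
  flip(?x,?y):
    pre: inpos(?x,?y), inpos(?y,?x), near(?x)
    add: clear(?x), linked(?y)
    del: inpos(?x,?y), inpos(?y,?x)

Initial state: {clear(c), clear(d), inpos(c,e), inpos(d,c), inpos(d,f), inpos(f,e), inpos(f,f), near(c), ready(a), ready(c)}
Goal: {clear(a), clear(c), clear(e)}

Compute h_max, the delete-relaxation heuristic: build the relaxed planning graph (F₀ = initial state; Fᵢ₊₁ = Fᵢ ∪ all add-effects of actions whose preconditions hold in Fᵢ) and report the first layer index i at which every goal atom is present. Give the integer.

F0 = init (10 atoms)
F1 = F0 ∪ {inpos(c,c), inpos(d,d), linked(a), linked(c), linked(d), linked(e), linked(f), ready(d), ready(e), ready(f)}  (20 atoms)
F2 = F1 ∪ {clear(a), clear(e), clear(f)}  (23 atoms)
goal ⊆ F2  ⇒  h_max = 2

2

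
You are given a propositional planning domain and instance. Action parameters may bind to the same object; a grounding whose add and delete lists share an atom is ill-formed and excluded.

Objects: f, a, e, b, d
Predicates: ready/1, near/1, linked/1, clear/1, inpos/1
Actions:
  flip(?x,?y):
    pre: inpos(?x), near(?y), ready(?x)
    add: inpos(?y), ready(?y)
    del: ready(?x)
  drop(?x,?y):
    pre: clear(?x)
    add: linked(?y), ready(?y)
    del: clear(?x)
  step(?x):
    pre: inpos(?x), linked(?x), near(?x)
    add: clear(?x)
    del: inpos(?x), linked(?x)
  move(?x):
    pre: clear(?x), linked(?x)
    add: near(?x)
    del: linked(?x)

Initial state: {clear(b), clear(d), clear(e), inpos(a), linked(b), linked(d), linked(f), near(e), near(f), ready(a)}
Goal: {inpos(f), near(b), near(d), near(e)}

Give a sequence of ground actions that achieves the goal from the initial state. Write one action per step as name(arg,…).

flip(a,f); move(b); move(d)

1. flip(a,f)  →  {clear(b), clear(d), clear(e), inpos(a), inpos(f), linked(b), linked(d), linked(f), near(e), near(f), ready(f)}
2. move(b)  →  {clear(b), clear(d), clear(e), inpos(a), inpos(f), linked(d), linked(f), near(b), near(e), near(f), ready(f)}
3. move(d)  →  {clear(b), clear(d), clear(e), inpos(a), inpos(f), linked(f), near(b), near(d), near(e), near(f), ready(f)}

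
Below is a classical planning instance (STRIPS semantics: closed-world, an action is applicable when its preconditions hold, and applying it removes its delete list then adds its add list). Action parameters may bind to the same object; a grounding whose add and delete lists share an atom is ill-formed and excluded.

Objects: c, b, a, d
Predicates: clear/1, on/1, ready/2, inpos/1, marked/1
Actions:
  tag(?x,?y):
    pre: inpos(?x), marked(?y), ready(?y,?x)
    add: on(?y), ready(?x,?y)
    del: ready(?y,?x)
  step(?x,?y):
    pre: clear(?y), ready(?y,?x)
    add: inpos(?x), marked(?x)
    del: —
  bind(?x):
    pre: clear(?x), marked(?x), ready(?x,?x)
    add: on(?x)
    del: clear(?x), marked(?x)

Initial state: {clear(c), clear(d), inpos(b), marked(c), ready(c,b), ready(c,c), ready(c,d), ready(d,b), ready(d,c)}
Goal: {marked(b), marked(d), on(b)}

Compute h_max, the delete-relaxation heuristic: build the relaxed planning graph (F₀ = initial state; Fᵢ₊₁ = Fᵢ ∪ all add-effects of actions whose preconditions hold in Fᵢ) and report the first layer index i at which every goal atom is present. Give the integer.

F0 = init (9 atoms)
F1 = F0 ∪ {inpos(c), inpos(d), marked(b), marked(d), on(c), ready(b,c)}  (15 atoms)
F2 = F1 ∪ {on(b), on(d), ready(b,d)}  (18 atoms)
goal ⊆ F2  ⇒  h_max = 2

2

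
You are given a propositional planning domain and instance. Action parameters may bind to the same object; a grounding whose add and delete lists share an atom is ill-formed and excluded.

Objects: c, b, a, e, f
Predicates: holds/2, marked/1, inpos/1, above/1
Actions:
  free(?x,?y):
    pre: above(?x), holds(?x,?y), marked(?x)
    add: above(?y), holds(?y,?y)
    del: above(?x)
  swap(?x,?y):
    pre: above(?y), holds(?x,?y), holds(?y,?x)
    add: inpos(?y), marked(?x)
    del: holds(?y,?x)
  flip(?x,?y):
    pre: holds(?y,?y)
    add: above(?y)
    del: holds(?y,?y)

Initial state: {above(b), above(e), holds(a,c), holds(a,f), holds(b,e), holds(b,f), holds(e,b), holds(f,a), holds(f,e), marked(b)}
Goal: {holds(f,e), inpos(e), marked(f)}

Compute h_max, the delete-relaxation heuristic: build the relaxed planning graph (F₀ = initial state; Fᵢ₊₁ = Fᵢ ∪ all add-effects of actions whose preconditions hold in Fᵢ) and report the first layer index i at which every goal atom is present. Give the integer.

F0 = init (10 atoms)
F1 = F0 ∪ {above(f), holds(e,e), holds(f,f), inpos(b), inpos(e), marked(e)}  (16 atoms)
F2 = F1 ∪ {holds(b,b), inpos(f), marked(a), marked(f)}  (20 atoms)
goal ⊆ F2  ⇒  h_max = 2

2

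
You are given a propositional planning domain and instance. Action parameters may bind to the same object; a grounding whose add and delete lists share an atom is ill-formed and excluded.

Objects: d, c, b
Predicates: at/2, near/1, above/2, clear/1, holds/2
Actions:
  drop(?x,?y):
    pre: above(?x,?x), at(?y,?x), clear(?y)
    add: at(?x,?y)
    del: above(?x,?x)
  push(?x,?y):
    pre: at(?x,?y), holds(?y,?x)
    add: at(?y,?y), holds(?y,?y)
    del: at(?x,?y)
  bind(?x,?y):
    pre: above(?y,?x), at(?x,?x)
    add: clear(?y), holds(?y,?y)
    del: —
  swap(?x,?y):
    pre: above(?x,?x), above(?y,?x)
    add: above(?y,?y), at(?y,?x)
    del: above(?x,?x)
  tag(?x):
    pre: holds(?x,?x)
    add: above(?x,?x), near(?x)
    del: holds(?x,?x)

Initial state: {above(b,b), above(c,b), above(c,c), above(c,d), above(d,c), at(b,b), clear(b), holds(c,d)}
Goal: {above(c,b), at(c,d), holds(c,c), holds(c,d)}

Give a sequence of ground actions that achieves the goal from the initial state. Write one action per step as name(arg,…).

1. bind(b,c)  →  {above(b,b), above(c,b), above(c,c), above(c,d), above(d,c), at(b,b), clear(b), clear(c), holds(c,c), holds(c,d)}
2. swap(c,d)  →  {above(b,b), above(c,b), above(c,d), above(d,c), above(d,d), at(b,b), at(d,c), clear(b), clear(c), holds(c,c), holds(c,d)}
3. swap(d,c)  →  {above(b,b), above(c,b), above(c,c), above(c,d), above(d,c), at(b,b), at(c,d), at(d,c), clear(b), clear(c), holds(c,c), holds(c,d)}

bind(b,c); swap(c,d); swap(d,c)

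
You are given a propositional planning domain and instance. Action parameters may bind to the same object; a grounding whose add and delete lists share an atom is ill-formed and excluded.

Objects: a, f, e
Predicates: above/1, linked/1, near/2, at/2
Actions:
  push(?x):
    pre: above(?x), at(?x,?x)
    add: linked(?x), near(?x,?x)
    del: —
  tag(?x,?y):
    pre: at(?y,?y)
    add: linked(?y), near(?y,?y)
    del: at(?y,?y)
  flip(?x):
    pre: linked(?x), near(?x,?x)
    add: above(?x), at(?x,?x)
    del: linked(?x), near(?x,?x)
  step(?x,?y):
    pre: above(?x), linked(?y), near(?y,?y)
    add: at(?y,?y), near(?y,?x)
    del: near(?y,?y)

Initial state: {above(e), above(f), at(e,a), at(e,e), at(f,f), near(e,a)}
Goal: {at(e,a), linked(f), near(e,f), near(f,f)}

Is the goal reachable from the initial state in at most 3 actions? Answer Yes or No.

Yes

1. push(f)  →  {above(e), above(f), at(e,a), at(e,e), at(f,f), linked(f), near(e,a), near(f,f)}
2. push(e)  →  {above(e), above(f), at(e,a), at(e,e), at(f,f), linked(e), linked(f), near(e,a), near(e,e), near(f,f)}
3. step(f,e)  →  {above(e), above(f), at(e,a), at(e,e), at(f,f), linked(e), linked(f), near(e,a), near(e,f), near(f,f)}
optimal plan length = 3; 3 ≤ 3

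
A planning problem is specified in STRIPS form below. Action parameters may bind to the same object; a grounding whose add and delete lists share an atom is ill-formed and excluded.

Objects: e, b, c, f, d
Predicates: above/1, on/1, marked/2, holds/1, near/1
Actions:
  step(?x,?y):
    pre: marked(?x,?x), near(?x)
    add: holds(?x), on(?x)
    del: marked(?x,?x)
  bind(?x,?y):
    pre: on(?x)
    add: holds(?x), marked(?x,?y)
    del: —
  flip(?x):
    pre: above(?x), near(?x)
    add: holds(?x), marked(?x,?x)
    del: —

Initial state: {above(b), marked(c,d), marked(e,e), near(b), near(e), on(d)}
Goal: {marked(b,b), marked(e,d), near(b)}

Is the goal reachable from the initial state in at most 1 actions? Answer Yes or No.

No

1. step(e,e)  →  {above(b), holds(e), marked(c,d), near(b), near(e), on(d), on(e)}
2. bind(e,d)  →  {above(b), holds(e), marked(c,d), marked(e,d), near(b), near(e), on(d), on(e)}
3. flip(b)  →  {above(b), holds(b), holds(e), marked(b,b), marked(c,d), marked(e,d), near(b), near(e), on(d), on(e)}
optimal plan length = 3; 3 > 1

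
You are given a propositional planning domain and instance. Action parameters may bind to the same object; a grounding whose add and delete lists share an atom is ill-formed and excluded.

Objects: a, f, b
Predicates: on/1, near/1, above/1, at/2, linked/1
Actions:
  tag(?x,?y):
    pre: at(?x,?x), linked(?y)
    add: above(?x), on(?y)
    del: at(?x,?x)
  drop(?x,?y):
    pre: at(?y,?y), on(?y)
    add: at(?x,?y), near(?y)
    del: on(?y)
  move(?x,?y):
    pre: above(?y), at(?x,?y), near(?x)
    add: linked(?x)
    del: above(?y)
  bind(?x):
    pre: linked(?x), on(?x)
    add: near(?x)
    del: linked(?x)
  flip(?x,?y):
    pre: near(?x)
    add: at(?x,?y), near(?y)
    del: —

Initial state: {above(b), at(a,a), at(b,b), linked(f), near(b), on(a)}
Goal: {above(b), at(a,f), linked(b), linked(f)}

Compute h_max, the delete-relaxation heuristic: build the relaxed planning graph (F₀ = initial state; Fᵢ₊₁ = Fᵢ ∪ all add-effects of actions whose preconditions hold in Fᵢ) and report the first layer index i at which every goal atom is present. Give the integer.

F0 = init (6 atoms)
F1 = F0 ∪ {above(a), at(b,a), at(b,f), at(f,a), linked(b), near(a), near(f), on(f)}  (14 atoms)
F2 = F1 ∪ {at(a,b), at(a,f), at(f,b), at(f,f), linked(a), on(b)}  (20 atoms)
goal ⊆ F2  ⇒  h_max = 2

2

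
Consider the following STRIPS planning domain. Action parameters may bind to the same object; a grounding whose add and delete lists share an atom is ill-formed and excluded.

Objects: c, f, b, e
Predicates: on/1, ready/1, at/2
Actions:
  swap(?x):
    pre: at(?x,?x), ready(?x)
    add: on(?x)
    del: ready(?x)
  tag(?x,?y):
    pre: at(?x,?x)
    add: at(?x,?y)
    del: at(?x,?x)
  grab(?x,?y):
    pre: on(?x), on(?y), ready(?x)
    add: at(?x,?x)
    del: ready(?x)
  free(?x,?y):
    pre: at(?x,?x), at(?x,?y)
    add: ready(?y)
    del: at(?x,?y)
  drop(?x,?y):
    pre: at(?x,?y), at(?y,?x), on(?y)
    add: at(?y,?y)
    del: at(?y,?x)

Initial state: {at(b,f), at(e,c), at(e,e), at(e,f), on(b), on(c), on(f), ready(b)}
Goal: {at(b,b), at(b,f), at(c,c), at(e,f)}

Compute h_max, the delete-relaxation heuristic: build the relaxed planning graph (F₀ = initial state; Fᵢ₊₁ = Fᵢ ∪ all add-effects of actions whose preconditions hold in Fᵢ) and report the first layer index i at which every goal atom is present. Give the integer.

F0 = init (8 atoms)
F1 = F0 ∪ {at(b,b), at(e,b), ready(c), ready(e), ready(f)}  (13 atoms)
F2 = F1 ∪ {at(b,c), at(b,e), at(c,c), at(f,f), on(e)}  (18 atoms)
goal ⊆ F2  ⇒  h_max = 2

2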